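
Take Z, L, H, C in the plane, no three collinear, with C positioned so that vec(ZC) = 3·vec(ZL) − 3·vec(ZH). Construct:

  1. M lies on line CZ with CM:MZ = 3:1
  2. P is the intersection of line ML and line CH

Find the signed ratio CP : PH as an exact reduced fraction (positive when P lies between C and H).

CP:PH = 9/4

Work in coordinates with Z = (0, 0), L = (1, 0), H = (0, 1), C = (3, -3).
1. M lies on line CZ with CM:MZ = 3:1 ⇒ M = (3/4, -3/4)
2. P is the intersection of line ML and line CH ⇒ P = (12/13, -3/13)
P = C + t·(H−C) with t = 9/13, so CP:PH = t:(1−t) = 9/13:4/13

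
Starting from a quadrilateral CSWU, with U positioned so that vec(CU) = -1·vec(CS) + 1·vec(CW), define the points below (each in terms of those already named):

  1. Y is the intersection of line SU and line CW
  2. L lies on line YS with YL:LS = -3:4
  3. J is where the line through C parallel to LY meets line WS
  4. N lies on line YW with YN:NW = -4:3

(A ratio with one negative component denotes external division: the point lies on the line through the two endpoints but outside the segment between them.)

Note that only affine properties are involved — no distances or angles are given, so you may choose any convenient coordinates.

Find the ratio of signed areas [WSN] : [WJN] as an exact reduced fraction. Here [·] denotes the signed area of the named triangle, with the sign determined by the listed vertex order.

[WSN]:[WJN] = 1/2

Choose coordinates C = (0, 0), S = (1, 0), W = (0, 1), U = (-1, 1).
1. Y is the intersection of line SU and line CW ⇒ Y = (0, 1/2)
2. L lies on line YS with YL:LS = -3:4 ⇒ L = (-3, 2)
3. J is where the line through C parallel to LY meets line WS ⇒ J = (2, -1)
4. N lies on line YW with YN:NW = -4:3 ⇒ N = (0, 5/2)
2·[WSN] = 3/2, 2·[WJN] = 3
[WSN]:[WJN] = 3/2:3 = 1/2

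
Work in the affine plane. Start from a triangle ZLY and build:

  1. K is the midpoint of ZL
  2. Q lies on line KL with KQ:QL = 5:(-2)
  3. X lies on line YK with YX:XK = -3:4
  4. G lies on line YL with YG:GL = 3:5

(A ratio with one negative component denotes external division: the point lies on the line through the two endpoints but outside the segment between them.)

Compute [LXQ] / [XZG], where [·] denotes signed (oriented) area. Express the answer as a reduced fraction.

Choose coordinates Z = (0, 0), L = (1, 0), Y = (0, 1).
1. K is the midpoint of ZL ⇒ K = (1/2, 0)
2. Q lies on line KL with KQ:QL = 5:(-2) ⇒ Q = (4/3, 0)
3. X lies on line YK with YX:XK = -3:4 ⇒ X = (-3/2, 4)
4. G lies on line YL with YG:GL = 3:5 ⇒ G = (3/8, 5/8)
2·[LXQ] = -4/3, 2·[XZG] = 39/16
[LXQ]:[XZG] = -4/3:39/16 = -64/117

[LXQ]:[XZG] = -64/117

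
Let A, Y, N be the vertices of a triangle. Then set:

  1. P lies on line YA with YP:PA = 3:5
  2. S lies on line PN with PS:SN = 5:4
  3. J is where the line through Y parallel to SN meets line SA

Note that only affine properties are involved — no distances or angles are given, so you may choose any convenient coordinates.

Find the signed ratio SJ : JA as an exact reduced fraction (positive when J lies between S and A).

SJ:JA = -3/8

Assign A = (0, 0), Y = (1, 0), N = (0, 1) — the answer is frame-independent, so this choice is without loss of generality.
1. P lies on line YA with YP:PA = 3:5 ⇒ P = (5/8, 0)
2. S lies on line PN with PS:SN = 5:4 ⇒ S = (5/18, 5/9)
3. J is where the line through Y parallel to SN meets line SA ⇒ J = (4/9, 8/9)
J = S + t·(A−S) with t = -3/5, so SJ:JA = t:(1−t) = -3/5:8/5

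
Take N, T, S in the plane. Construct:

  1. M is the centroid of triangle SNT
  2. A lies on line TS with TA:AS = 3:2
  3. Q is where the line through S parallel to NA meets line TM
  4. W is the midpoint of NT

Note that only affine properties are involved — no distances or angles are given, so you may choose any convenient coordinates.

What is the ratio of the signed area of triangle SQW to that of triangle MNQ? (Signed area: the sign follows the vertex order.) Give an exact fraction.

[SQW]:[MNQ] = -3/2

Choose coordinates N = (0, 0), T = (1, 0), S = (0, 1).
1. M is the centroid of triangle SNT ⇒ M = (1/3, 1/3)
2. A lies on line TS with TA:AS = 3:2 ⇒ A = (2/5, 3/5)
3. Q is where the line through S parallel to NA meets line TM ⇒ Q = (-1/4, 5/8)
4. W is the midpoint of NT ⇒ W = (1/2, 0)
2·[SQW] = 7/16, 2·[MNQ] = -7/24
[SQW]:[MNQ] = 7/16:-7/24 = -3/2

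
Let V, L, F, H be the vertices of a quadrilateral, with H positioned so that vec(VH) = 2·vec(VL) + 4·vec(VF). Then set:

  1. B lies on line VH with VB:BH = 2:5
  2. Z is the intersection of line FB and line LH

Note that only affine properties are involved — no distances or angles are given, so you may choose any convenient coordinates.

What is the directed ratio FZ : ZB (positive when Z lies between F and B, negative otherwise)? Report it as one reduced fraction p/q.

Work in coordinates with V = (0, 0), L = (1, 0), F = (0, 1), H = (2, 4).
1. B lies on line VH with VB:BH = 2:5 ⇒ B = (4/7, 8/7)
2. Z is the intersection of line FB and line LH ⇒ Z = (4/3, 4/3)
Z = F + t·(B−F) with t = 7/3, so FZ:ZB = t:(1−t) = 7/3:-4/3

FZ:ZB = -7/4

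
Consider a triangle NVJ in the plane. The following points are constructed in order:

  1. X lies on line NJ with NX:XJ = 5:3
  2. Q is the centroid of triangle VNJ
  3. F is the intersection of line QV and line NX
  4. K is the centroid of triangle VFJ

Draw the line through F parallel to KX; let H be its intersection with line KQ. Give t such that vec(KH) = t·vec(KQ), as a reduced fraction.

Choose coordinates N = (0, 0), V = (1, 0), J = (0, 1).
1. X lies on line NJ with NX:XJ = 5:3 ⇒ X = (0, 5/8)
2. Q is the centroid of triangle VNJ ⇒ Q = (1/3, 1/3)
3. F is the intersection of line QV and line NX ⇒ F = (0, 1/2)
4. K is the centroid of triangle VFJ ⇒ K = (1/3, 1/2)
through F parallel to KX: direction (-1/3, 1/8); meets KQ at H = (1/3, 3/8)
H = K + t·(Q−K) with t = 3/4

t = 3/4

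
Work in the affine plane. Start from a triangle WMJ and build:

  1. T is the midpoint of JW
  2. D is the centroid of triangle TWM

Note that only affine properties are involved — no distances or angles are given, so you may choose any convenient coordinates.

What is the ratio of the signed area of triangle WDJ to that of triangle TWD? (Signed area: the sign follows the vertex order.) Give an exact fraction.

Work in coordinates with W = (0, 0), M = (1, 0), J = (0, 1).
1. T is the midpoint of JW ⇒ T = (0, 1/2)
2. D is the centroid of triangle TWM ⇒ D = (1/3, 1/6)
2·[WDJ] = 1/3, 2·[TWD] = 1/6
[WDJ]:[TWD] = 1/3:1/6 = 2

[WDJ]:[TWD] = 2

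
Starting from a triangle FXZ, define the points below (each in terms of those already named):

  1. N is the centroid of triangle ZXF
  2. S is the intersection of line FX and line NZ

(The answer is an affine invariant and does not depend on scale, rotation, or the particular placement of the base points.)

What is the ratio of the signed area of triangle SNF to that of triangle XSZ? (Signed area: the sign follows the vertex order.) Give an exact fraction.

[SNF]:[XSZ] = -1/3

Set F = (0, 0), X = (1, 0), Z = (0, 1); any affine frame gives the same invariant.
1. N is the centroid of triangle ZXF ⇒ N = (1/3, 1/3)
2. S is the intersection of line FX and line NZ ⇒ S = (1/2, 0)
2·[SNF] = 1/6, 2·[XSZ] = -1/2
[SNF]:[XSZ] = 1/6:-1/2 = -1/3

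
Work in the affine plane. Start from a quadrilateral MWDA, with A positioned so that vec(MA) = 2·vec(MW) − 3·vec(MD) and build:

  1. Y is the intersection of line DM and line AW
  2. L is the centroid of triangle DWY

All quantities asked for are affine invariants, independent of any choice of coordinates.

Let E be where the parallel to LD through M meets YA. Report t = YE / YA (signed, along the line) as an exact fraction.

Choose coordinates M = (0, 0), W = (1, 0), D = (0, 1), A = (2, -3).
1. Y is the intersection of line DM and line AW ⇒ Y = (0, 3)
2. L is the centroid of triangle DWY ⇒ L = (1/3, 4/3)
through M parallel to LD: direction (-1/3, -1/3); meets YA at E = (3/4, 3/4)
E = Y + t·(A−Y) with t = 3/8

t = 3/8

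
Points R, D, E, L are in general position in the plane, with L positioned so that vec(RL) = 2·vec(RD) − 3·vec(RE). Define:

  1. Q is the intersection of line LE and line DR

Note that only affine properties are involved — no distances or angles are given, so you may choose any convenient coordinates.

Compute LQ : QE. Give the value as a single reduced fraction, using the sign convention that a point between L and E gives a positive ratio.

LQ:QE = 3

Choose coordinates R = (0, 0), D = (1, 0), E = (0, 1), L = (2, -3).
1. Q is the intersection of line LE and line DR ⇒ Q = (1/2, 0)
Q = L + t·(E−L) with t = 3/4, so LQ:QE = t:(1−t) = 3/4:1/4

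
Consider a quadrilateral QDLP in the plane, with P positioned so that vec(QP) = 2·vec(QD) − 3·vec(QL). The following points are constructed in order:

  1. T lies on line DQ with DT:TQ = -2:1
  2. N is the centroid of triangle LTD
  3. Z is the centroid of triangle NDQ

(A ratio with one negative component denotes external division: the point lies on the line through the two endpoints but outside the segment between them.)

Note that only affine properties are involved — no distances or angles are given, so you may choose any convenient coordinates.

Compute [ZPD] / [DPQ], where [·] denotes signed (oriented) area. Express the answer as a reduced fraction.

Set Q = (0, 0), D = (1, 0), L = (0, 1), P = (2, -3); any affine frame gives the same invariant.
1. T lies on line DQ with DT:TQ = -2:1 ⇒ T = (-1, 0)
2. N is the centroid of triangle LTD ⇒ N = (0, 1/3)
3. Z is the centroid of triangle NDQ ⇒ Z = (1/3, 1/9)
2·[ZPD] = 17/9, 2·[DPQ] = -3
[ZPD]:[DPQ] = 17/9:-3 = -17/27

[ZPD]:[DPQ] = -17/27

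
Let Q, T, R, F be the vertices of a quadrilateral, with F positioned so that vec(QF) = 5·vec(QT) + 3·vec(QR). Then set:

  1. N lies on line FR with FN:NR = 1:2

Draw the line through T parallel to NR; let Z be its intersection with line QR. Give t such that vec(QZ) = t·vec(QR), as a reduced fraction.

t = -2/5

Choose coordinates Q = (0, 0), T = (1, 0), R = (0, 1), F = (5, 3).
1. N lies on line FR with FN:NR = 1:2 ⇒ N = (10/3, 7/3)
through T parallel to NR: direction (-10/3, -4/3); meets QR at Z = (0, -2/5)
Z = Q + t·(R−Q) with t = -2/5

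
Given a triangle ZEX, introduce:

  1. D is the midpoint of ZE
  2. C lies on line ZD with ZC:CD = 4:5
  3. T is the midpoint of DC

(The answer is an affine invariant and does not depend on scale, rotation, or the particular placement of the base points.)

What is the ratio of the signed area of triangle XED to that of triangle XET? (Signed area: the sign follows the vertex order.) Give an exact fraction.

Work in coordinates with Z = (0, 0), E = (1, 0), X = (0, 1).
1. D is the midpoint of ZE ⇒ D = (1/2, 0)
2. C lies on line ZD with ZC:CD = 4:5 ⇒ C = (2/9, 0)
3. T is the midpoint of DC ⇒ T = (13/36, 0)
2·[XED] = -1/2, 2·[XET] = -23/36
[XED]:[XET] = -1/2:-23/36 = 18/23

[XED]:[XET] = 18/23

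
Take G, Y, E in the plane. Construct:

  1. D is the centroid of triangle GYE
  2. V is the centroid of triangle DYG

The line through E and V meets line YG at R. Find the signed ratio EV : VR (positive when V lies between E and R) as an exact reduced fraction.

EV:VR = 8

Set G = (0, 0), Y = (1, 0), E = (0, 1); any affine frame gives the same invariant.
1. D is the centroid of triangle GYE ⇒ D = (1/3, 1/3)
2. V is the centroid of triangle DYG ⇒ V = (4/9, 1/9)
line EV meets YG at R = (1/2, 0)
V = E + t·(R−E) with t = 8/9, so EV:VR = 8/9:1/9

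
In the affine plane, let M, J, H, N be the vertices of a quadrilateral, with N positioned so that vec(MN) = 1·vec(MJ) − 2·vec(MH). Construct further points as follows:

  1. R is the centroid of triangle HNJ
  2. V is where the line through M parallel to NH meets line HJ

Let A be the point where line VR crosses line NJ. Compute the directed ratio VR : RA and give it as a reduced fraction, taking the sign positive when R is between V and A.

Assign M = (0, 0), J = (1, 0), H = (0, 1), N = (1, -2) — the answer is frame-independent, so this choice is without loss of generality.
1. R is the centroid of triangle HNJ ⇒ R = (2/3, -1/3)
2. V is where the line through M parallel to NH meets line HJ ⇒ V = (-1/2, 3/2)
line VR meets NJ at A = (1, -6/7)
R = V + t·(A−V) with t = 7/9, so VR:RA = 7/9:2/9

VR:RA = 7/2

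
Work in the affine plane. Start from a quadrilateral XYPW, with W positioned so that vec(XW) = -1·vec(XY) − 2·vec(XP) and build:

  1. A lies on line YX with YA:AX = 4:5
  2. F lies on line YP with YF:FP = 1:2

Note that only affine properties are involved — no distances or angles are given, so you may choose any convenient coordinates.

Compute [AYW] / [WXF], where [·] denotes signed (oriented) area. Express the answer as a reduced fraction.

[AYW]:[WXF] = 8/9

Assign X = (0, 0), Y = (1, 0), P = (0, 1), W = (-1, -2) — the answer is frame-independent, so this choice is without loss of generality.
1. A lies on line YX with YA:AX = 4:5 ⇒ A = (5/9, 0)
2. F lies on line YP with YF:FP = 1:2 ⇒ F = (2/3, 1/3)
2·[AYW] = -8/9, 2·[WXF] = -1
[AYW]:[WXF] = -8/9:-1 = 8/9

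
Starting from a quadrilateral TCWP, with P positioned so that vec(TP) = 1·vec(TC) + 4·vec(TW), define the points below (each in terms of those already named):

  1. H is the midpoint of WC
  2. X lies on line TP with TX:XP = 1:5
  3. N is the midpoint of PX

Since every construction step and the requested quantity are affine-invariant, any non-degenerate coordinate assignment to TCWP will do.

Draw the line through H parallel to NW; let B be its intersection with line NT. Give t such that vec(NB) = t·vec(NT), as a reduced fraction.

Choose coordinates T = (0, 0), C = (1, 0), W = (0, 1), P = (1, 4).
1. H is the midpoint of WC ⇒ H = (1/2, 1/2)
2. X lies on line TP with TX:XP = 1:5 ⇒ X = (1/6, 2/3)
3. N is the midpoint of PX ⇒ N = (7/12, 7/3)
through H parallel to NW: direction (-7/12, -4/3); meets NT at B = (-3/8, -3/2)
B = N + t·(T−N) with t = 23/14

t = 23/14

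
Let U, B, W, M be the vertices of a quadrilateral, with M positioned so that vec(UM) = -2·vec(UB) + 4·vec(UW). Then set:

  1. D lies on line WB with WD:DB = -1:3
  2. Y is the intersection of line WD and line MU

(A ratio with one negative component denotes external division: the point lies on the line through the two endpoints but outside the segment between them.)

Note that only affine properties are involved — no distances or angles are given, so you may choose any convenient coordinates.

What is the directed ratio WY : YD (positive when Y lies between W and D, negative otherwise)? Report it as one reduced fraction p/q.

WY:YD = -2

Choose coordinates U = (0, 0), B = (1, 0), W = (0, 1), M = (-2, 4).
1. D lies on line WB with WD:DB = -1:3 ⇒ D = (-1/2, 3/2)
2. Y is the intersection of line WD and line MU ⇒ Y = (-1, 2)
Y = W + t·(D−W) with t = 2, so WY:YD = t:(1−t) = 2:-1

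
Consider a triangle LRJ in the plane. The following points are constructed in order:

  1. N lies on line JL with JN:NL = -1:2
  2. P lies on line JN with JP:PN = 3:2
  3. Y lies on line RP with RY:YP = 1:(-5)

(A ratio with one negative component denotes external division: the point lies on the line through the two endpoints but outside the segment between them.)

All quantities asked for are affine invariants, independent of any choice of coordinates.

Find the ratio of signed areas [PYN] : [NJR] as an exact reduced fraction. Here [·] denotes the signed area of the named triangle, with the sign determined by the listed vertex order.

[PYN]:[NJR] = 1/2

Choose coordinates L = (0, 0), R = (1, 0), J = (0, 1).
1. N lies on line JL with JN:NL = -1:2 ⇒ N = (0, 2)
2. P lies on line JN with JP:PN = 3:2 ⇒ P = (0, 8/5)
3. Y lies on line RP with RY:YP = 1:(-5) ⇒ Y = (5/4, -2/5)
2·[PYN] = 1/2, 2·[NJR] = 1
[PYN]:[NJR] = 1/2:1 = 1/2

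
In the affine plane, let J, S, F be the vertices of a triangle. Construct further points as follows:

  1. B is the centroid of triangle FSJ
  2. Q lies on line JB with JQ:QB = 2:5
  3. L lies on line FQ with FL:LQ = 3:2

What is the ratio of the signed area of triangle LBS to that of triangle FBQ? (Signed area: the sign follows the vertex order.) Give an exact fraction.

Assign J = (0, 0), S = (1, 0), F = (0, 1) — the answer is frame-independent, so this choice is without loss of generality.
1. B is the centroid of triangle FSJ ⇒ B = (1/3, 1/3)
2. Q lies on line JB with JQ:QB = 2:5 ⇒ Q = (2/21, 2/21)
3. L lies on line FQ with FL:LQ = 3:2 ⇒ L = (2/35, 16/35)
2·[LBS] = -1/105, 2·[FBQ] = -5/21
[LBS]:[FBQ] = -1/105:-5/21 = 1/25

[LBS]:[FBQ] = 1/25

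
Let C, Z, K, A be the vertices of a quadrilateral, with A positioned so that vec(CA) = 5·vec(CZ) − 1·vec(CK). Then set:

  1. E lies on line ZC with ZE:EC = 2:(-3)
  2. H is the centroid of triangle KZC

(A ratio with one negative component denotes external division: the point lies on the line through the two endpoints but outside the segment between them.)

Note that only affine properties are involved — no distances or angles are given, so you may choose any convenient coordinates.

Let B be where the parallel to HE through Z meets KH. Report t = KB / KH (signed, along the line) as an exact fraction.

Work in coordinates with C = (0, 0), Z = (1, 0), K = (0, 1), A = (5, -1).
1. E lies on line ZC with ZE:EC = 2:(-3) ⇒ E = (3, 0)
2. H is the centroid of triangle KZC ⇒ H = (1/3, 1/3)
through Z parallel to HE: direction (8/3, -1/3); meets KH at B = (7/15, 1/15)
B = K + t·(H−K) with t = 7/5

t = 7/5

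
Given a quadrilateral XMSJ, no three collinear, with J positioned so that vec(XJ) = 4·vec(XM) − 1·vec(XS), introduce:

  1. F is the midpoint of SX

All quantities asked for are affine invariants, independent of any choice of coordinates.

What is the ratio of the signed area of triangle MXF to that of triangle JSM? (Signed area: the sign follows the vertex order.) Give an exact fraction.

[MXF]:[JSM] = -1/4

Set X = (0, 0), M = (1, 0), S = (0, 1), J = (4, -1); any affine frame gives the same invariant.
1. F is the midpoint of SX ⇒ F = (0, 1/2)
2·[MXF] = -1/2, 2·[JSM] = 2
[MXF]:[JSM] = -1/2:2 = -1/4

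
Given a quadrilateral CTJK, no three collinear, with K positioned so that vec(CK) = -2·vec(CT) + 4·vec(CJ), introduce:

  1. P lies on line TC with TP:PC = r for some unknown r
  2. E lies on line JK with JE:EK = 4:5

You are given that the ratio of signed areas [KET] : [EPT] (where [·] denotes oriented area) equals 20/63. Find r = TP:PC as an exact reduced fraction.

r = 3

Assign C = (0, 0), T = (1, 0), J = (0, 1), K = (-2, 4) — the answer is frame-independent, so this choice is without loss of generality.
1. With TP:PC = r, write λ = r/(r+1) so P = T + λ·(C−T); P is affine-linear in λ
2. E lies on line JK with JE:EK = 4:5 ⇒ E = (-8/9, 7/3)
Every point depending on P is an affine combination of P and λ-independent points, so each such coordinate is linear in λ; the λ² term in each signed area is a multiple of (C−T)×(C−T) = 0, so 2·[KET] and 2·[EPT] are each linear in λ. Evaluating at λ=0 and λ=1:
  2·[KET] = 5/9,   2·[EPT] = 7/3·λ
So [KET]:[EPT] = (5/9) / (7/3·λ). Setting this equal to 20/63:
  5/9 = 20/63·(7/3·λ)  ⇒  λ = 3/4
Then r = λ/(1−λ) = (3/4)/(1/4) = 3. Check: with r = 3, P = (1/4, 0) and [KET]:[EPT] = 20/63 as required.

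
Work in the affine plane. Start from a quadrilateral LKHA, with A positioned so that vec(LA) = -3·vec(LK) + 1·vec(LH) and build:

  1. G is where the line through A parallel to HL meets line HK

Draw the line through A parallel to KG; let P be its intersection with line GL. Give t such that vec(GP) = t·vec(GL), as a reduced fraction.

t = 3

Work in coordinates with L = (0, 0), K = (1, 0), H = (0, 1), A = (-3, 1).
1. G is where the line through A parallel to HL meets line HK ⇒ G = (-3, 4)
through A parallel to KG: direction (-4, 4); meets GL at P = (6, -8)
P = G + t·(L−G) with t = 3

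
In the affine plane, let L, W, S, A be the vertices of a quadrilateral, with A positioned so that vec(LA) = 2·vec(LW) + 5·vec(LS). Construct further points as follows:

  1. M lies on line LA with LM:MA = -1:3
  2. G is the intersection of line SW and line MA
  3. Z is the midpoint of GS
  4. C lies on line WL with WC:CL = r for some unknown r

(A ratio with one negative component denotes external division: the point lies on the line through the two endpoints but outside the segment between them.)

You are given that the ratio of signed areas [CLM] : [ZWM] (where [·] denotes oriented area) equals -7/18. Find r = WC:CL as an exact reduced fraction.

Work in coordinates with L = (0, 0), W = (1, 0), S = (0, 1), A = (2, 5).
1. M lies on line LA with LM:MA = -1:3 ⇒ M = (-1, -5/2)
2. G is the intersection of line SW and line MA ⇒ G = (2/7, 5/7)
3. Z is the midpoint of GS ⇒ Z = (1/7, 6/7)
4. With WC:CL = r, write λ = r/(r+1) so C = W + λ·(L−W); C is affine-linear in λ
Every point depending on C is an affine combination of C and λ-independent points, so each such coordinate is linear in λ; the λ² term in each signed area is a multiple of (L−W)×(L−W) = 0, so 2·[CLM] and 2·[ZWM] are each linear in λ. Evaluating at λ=0 and λ=1:
  2·[CLM] = -5/2·λ + 5/2,   2·[ZWM] = -27/7
So [CLM]:[ZWM] = (-5/2·λ + 5/2) / (-27/7). Setting this equal to -7/18:
  -5/2·λ + 5/2 = -7/18·(-27/7)  ⇒  λ = 2/5
Then r = λ/(1−λ) = (2/5)/(3/5) = 2/3. Check: with r = 2/3, C = (3/5, 0) and [CLM]:[ZWM] = -7/18 as required.

r = 2/3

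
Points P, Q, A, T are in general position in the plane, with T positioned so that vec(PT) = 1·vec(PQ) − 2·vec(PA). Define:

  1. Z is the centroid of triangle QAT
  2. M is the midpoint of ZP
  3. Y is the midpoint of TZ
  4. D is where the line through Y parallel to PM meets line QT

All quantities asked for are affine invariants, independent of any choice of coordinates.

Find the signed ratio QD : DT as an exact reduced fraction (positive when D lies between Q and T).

Choose coordinates P = (0, 0), Q = (1, 0), A = (0, 1), T = (1, -2).
1. Z is the centroid of triangle QAT ⇒ Z = (2/3, -1/3)
2. M is the midpoint of ZP ⇒ M = (1/3, -1/6)
3. Y is the midpoint of TZ ⇒ Y = (5/6, -7/6)
4. D is where the line through Y parallel to PM meets line QT ⇒ D = (1, -5/4)
D = Q + t·(T−Q) with t = 5/8, so QD:DT = t:(1−t) = 5/8:3/8

QD:DT = 5/3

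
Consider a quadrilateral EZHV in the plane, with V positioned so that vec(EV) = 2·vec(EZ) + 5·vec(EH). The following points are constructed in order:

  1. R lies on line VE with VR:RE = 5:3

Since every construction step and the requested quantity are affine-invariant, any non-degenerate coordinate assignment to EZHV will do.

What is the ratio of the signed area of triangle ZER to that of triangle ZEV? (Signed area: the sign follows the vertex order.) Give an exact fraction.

[ZER]:[ZEV] = 3/8

Set E = (0, 0), Z = (1, 0), H = (0, 1), V = (2, 5); any affine frame gives the same invariant.
1. R lies on line VE with VR:RE = 5:3 ⇒ R = (3/4, 15/8)
2·[ZER] = -15/8, 2·[ZEV] = -5
[ZER]:[ZEV] = -15/8:-5 = 3/8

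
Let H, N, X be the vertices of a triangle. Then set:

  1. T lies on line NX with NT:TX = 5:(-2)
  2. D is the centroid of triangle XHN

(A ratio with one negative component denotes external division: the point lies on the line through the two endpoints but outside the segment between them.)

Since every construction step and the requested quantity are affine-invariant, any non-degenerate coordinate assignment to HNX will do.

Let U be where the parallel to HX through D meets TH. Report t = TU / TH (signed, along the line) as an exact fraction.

Set H = (0, 0), N = (1, 0), X = (0, 1); any affine frame gives the same invariant.
1. T lies on line NX with NT:TX = 5:(-2) ⇒ T = (-2/3, 5/3)
2. D is the centroid of triangle XHN ⇒ D = (1/3, 1/3)
through D parallel to HX: direction (0, 1); meets TH at U = (1/3, -5/6)
U = T + t·(H−T) with t = 3/2

t = 3/2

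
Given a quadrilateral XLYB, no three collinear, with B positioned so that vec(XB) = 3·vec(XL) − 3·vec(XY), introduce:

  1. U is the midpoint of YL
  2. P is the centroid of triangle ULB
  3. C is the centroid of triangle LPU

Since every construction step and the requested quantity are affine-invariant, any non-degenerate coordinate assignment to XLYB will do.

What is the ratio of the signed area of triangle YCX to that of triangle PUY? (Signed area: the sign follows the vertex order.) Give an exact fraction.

Choose coordinates X = (0, 0), L = (1, 0), Y = (0, 1), B = (3, -3).
1. U is the midpoint of YL ⇒ U = (1/2, 1/2)
2. P is the centroid of triangle ULB ⇒ P = (3/2, -5/6)
3. C is the centroid of triangle LPU ⇒ C = (1, -1/9)
2·[YCX] = -1, 2·[PUY] = 1/6
[YCX]:[PUY] = -1:1/6 = -6

[YCX]:[PUY] = -6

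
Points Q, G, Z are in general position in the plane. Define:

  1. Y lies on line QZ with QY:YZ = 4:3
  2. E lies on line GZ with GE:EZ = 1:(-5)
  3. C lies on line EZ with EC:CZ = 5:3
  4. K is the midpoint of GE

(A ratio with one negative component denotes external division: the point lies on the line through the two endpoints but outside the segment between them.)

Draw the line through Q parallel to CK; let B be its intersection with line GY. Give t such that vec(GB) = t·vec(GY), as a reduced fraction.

t = 7/3

Assign Q = (0, 0), G = (1, 0), Z = (0, 1) — the answer is frame-independent, so this choice is without loss of generality.
1. Y lies on line QZ with QY:YZ = 4:3 ⇒ Y = (0, 4/7)
2. E lies on line GZ with GE:EZ = 1:(-5) ⇒ E = (5/4, -1/4)
3. C lies on line EZ with EC:CZ = 5:3 ⇒ C = (15/32, 17/32)
4. K is the midpoint of GE ⇒ K = (9/8, -1/8)
through Q parallel to CK: direction (21/32, -21/32); meets GY at B = (-4/3, 4/3)
B = G + t·(Y−G) with t = 7/3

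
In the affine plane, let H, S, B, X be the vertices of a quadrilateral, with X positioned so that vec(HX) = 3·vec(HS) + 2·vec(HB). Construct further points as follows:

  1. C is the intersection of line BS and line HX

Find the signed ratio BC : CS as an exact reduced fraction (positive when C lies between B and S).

Set H = (0, 0), S = (1, 0), B = (0, 1), X = (3, 2); any affine frame gives the same invariant.
1. C is the intersection of line BS and line HX ⇒ C = (3/5, 2/5)
C = B + t·(S−B) with t = 3/5, so BC:CS = t:(1−t) = 3/5:2/5

BC:CS = 3/2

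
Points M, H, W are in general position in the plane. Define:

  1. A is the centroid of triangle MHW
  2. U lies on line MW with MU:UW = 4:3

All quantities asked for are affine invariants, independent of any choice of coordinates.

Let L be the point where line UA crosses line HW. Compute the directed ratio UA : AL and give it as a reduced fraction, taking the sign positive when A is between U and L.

UA:AL = 2/7

Assign M = (0, 0), H = (1, 0), W = (0, 1) — the answer is frame-independent, so this choice is without loss of generality.
1. A is the centroid of triangle MHW ⇒ A = (1/3, 1/3)
2. U lies on line MW with MU:UW = 4:3 ⇒ U = (0, 4/7)
line UA meets HW at L = (3/2, -1/2)
A = U + t·(L−U) with t = 2/9, so UA:AL = 2/9:7/9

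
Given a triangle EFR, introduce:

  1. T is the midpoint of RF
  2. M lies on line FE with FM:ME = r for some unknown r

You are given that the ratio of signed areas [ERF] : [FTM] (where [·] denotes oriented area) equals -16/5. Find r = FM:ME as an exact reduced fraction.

Choose coordinates E = (0, 0), F = (1, 0), R = (0, 1).
1. T is the midpoint of RF ⇒ T = (1/2, 1/2)
2. With FM:ME = r, write λ = r/(r+1) so M = F + λ·(E−F); M is affine-linear in λ
Every point depending on M is an affine combination of M and λ-independent points, so each such coordinate is linear in λ; the λ² term in each signed area is a multiple of (E−F)×(E−F) = 0, so 2·[ERF] and 2·[FTM] are each linear in λ. Evaluating at λ=0 and λ=1:
  2·[ERF] = -1,   2·[FTM] = 1/2·λ
So [ERF]:[FTM] = (-1) / (1/2·λ). Setting this equal to -16/5:
  -1 = -16/5·(1/2·λ)  ⇒  λ = 5/8
Then r = λ/(1−λ) = (5/8)/(3/8) = 5/3. Check: with r = 5/3, M = (3/8, 0) and [ERF]:[FTM] = -16/5 as required.

r = 5/3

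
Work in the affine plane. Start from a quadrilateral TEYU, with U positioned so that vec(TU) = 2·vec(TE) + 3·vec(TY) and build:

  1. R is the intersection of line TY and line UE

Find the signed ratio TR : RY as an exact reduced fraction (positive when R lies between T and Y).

TR:RY = -3/4

Work in coordinates with T = (0, 0), E = (1, 0), Y = (0, 1), U = (2, 3).
1. R is the intersection of line TY and line UE ⇒ R = (0, -3)
R = T + t·(Y−T) with t = -3, so TR:RY = t:(1−t) = -3:4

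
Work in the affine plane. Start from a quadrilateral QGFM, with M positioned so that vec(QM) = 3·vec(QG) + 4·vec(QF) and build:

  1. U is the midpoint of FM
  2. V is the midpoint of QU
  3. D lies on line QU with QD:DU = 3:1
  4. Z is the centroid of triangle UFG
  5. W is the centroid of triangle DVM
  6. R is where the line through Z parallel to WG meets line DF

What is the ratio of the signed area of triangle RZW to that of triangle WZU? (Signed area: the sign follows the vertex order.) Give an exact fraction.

[RZW]:[WZU] = -39/34

Assign Q = (0, 0), G = (1, 0), F = (0, 1), M = (3, 4) — the answer is frame-independent, so this choice is without loss of generality.
1. U is the midpoint of FM ⇒ U = (3/2, 5/2)
2. V is the midpoint of QU ⇒ V = (3/4, 5/4)
3. D lies on line QU with QD:DU = 3:1 ⇒ D = (9/8, 15/8)
4. Z is the centroid of triangle UFG ⇒ Z = (5/6, 7/6)
5. W is the centroid of triangle DVM ⇒ W = (13/8, 19/8)
6. R is where the line through Z parallel to WG meets line DF ⇒ R = (135/136, 241/136)
2·[RZW] = 39/136, 2·[WZU] = -1/4
[RZW]:[WZU] = 39/136:-1/4 = -39/34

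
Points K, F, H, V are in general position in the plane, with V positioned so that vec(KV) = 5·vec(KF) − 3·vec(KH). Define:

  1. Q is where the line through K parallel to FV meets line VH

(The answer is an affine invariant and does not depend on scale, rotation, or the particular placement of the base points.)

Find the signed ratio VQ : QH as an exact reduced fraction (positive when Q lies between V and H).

VQ:QH = -3/4

Work in coordinates with K = (0, 0), F = (1, 0), H = (0, 1), V = (5, -3).
1. Q is where the line through K parallel to FV meets line VH ⇒ Q = (20, -15)
Q = V + t·(H−V) with t = -3, so VQ:QH = t:(1−t) = -3:4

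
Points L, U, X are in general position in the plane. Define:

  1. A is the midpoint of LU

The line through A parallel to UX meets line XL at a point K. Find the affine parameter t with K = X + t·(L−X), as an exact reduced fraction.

t = 1/2

Choose coordinates L = (0, 0), U = (1, 0), X = (0, 1).
1. A is the midpoint of LU ⇒ A = (1/2, 0)
through A parallel to UX: direction (-1, 1); meets XL at K = (0, 1/2)
K = X + t·(L−X) with t = 1/2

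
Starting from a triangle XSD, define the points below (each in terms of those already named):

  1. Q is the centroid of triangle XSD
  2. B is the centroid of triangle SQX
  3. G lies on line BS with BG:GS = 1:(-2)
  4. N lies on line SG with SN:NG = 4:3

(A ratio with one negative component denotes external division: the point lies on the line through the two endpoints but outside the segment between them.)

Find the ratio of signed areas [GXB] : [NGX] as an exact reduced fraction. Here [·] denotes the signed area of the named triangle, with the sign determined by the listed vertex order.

Work in coordinates with X = (0, 0), S = (1, 0), D = (0, 1).
1. Q is the centroid of triangle XSD ⇒ Q = (1/3, 1/3)
2. B is the centroid of triangle SQX ⇒ B = (4/9, 1/9)
3. G lies on line BS with BG:GS = 1:(-2) ⇒ G = (-1/9, 2/9)
4. N lies on line SG with SN:NG = 4:3 ⇒ N = (23/63, 8/63)
2·[GXB] = 1/9, 2·[NGX] = 2/21
[GXB]:[NGX] = 1/9:2/21 = 7/6

[GXB]:[NGX] = 7/6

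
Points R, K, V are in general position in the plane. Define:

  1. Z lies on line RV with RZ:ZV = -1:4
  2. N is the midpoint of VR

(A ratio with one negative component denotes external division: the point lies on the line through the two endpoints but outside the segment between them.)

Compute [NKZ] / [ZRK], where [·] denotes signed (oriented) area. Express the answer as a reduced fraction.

Work in coordinates with R = (0, 0), K = (1, 0), V = (0, 1).
1. Z lies on line RV with RZ:ZV = -1:4 ⇒ Z = (0, -1/3)
2. N is the midpoint of VR ⇒ N = (0, 1/2)
2·[NKZ] = -5/6, 2·[ZRK] = -1/3
[NKZ]:[ZRK] = -5/6:-1/3 = 5/2

[NKZ]:[ZRK] = 5/2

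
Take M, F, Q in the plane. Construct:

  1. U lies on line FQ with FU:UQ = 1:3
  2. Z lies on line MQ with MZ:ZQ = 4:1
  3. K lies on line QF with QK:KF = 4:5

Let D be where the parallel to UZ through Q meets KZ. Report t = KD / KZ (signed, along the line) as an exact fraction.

Work in coordinates with M = (0, 0), F = (1, 0), Q = (0, 1).
1. U lies on line FQ with FU:UQ = 1:3 ⇒ U = (3/4, 1/4)
2. Z lies on line MQ with MZ:ZQ = 4:1 ⇒ Z = (0, 4/5)
3. K lies on line QF with QK:KF = 4:5 ⇒ K = (4/9, 5/9)
through Q parallel to UZ: direction (-3/4, 11/20); meets KZ at D = (12/11, 1/5)
D = K + t·(Z−K) with t = -16/11

t = -16/11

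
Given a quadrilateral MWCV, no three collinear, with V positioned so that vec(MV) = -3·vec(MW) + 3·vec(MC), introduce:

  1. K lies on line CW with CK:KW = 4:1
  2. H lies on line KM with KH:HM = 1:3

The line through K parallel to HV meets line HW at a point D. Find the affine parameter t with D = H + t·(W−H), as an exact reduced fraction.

t = 5/4

Set M = (0, 0), W = (1, 0), C = (0, 1), V = (-3, 3); any affine frame gives the same invariant.
1. K lies on line CW with CK:KW = 4:1 ⇒ K = (4/5, 1/5)
2. H lies on line KM with KH:HM = 1:3 ⇒ H = (3/5, 3/20)
through K parallel to HV: direction (-18/5, 57/20); meets HW at D = (11/10, -3/80)
D = H + t·(W−H) with t = 5/4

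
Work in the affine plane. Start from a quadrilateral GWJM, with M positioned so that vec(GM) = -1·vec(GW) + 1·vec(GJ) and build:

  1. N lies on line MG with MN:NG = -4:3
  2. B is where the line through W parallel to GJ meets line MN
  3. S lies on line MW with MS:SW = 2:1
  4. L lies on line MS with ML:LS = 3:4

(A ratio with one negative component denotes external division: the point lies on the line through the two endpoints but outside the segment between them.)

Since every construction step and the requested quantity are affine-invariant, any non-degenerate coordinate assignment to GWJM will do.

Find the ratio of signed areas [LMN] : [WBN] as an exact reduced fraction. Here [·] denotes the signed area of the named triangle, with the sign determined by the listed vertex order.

Choose coordinates G = (0, 0), W = (1, 0), J = (0, 1), M = (-1, 1).
1. N lies on line MG with MN:NG = -4:3 ⇒ N = (3, -3)
2. B is where the line through W parallel to GJ meets line MN ⇒ B = (1, -1)
3. S lies on line MW with MS:SW = 2:1 ⇒ S = (1/3, 1/3)
4. L lies on line MS with ML:LS = 3:4 ⇒ L = (-3/7, 5/7)
2·[LMN] = 8/7, 2·[WBN] = 2
[LMN]:[WBN] = 8/7:2 = 4/7

[LMN]:[WBN] = 4/7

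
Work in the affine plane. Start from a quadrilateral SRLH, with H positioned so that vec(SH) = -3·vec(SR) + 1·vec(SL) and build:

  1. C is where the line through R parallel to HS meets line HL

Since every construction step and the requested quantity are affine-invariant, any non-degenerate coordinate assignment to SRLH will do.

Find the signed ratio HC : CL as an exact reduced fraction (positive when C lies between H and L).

HC:CL = 1/2

Work in coordinates with S = (0, 0), R = (1, 0), L = (0, 1), H = (-3, 1).
1. C is where the line through R parallel to HS meets line HL ⇒ C = (-2, 1)
C = H + t·(L−H) with t = 1/3, so HC:CL = t:(1−t) = 1/3:2/3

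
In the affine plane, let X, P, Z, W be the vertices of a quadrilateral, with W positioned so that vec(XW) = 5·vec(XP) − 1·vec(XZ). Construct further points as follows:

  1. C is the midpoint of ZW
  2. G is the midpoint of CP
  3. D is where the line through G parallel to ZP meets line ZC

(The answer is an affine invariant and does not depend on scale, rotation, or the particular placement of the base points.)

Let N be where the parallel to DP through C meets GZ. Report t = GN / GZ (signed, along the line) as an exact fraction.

Work in coordinates with X = (0, 0), P = (1, 0), Z = (0, 1), W = (5, -1).
1. C is the midpoint of ZW ⇒ C = (5/2, 0)
2. G is the midpoint of CP ⇒ G = (7/4, 0)
3. D is where the line through G parallel to ZP meets line ZC ⇒ D = (5/4, 1/2)
through C parallel to DP: direction (-1/4, -1/2); meets GZ at N = (7/3, -1/3)
N = G + t·(Z−G) with t = -1/3

t = -1/3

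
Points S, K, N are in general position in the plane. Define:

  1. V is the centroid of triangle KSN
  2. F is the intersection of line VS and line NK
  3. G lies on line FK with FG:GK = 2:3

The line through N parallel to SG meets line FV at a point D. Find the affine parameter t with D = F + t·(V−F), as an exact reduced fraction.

t = -15/2

Assign S = (0, 0), K = (1, 0), N = (0, 1) — the answer is frame-independent, so this choice is without loss of generality.
1. V is the centroid of triangle KSN ⇒ V = (1/3, 1/3)
2. F is the intersection of line VS and line NK ⇒ F = (1/2, 1/2)
3. G lies on line FK with FG:GK = 2:3 ⇒ G = (7/10, 3/10)
through N parallel to SG: direction (7/10, 3/10); meets FV at D = (7/4, 7/4)
D = F + t·(V−F) with t = -15/2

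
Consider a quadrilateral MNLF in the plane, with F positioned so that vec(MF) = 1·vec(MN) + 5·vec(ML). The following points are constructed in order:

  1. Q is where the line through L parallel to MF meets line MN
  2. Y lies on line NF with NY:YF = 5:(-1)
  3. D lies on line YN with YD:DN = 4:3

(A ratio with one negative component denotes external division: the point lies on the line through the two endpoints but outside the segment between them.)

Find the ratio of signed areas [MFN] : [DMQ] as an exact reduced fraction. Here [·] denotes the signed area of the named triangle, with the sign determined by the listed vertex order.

Assign M = (0, 0), N = (1, 0), L = (0, 1), F = (1, 5) — the answer is frame-independent, so this choice is without loss of generality.
1. Q is where the line through L parallel to MF meets line MN ⇒ Q = (-1/5, 0)
2. Y lies on line NF with NY:YF = 5:(-1) ⇒ Y = (1, 25/4)
3. D lies on line YN with YD:DN = 4:3 ⇒ D = (1, 75/28)
2·[MFN] = -5, 2·[DMQ] = -15/28
[MFN]:[DMQ] = -5:-15/28 = 28/3

[MFN]:[DMQ] = 28/3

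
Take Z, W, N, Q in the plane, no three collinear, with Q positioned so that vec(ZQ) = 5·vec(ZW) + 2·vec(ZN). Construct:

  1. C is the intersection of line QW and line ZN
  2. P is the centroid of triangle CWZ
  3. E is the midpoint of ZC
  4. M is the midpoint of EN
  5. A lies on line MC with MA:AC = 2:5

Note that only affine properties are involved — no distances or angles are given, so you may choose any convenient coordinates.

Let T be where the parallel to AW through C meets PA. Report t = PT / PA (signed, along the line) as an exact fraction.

t = -3/2

Set Z = (0, 0), W = (1, 0), N = (0, 1), Q = (5, 2); any affine frame gives the same invariant.
1. C is the intersection of line QW and line ZN ⇒ C = (0, -1/2)
2. P is the centroid of triangle CWZ ⇒ P = (1/3, -1/6)
3. E is the midpoint of ZC ⇒ E = (0, -1/4)
4. M is the midpoint of EN ⇒ M = (0, 3/8)
5. A lies on line MC with MA:AC = 2:5 ⇒ A = (0, 1/8)
through C parallel to AW: direction (1, -1/8); meets PA at T = (5/6, -29/48)
T = P + t·(A−P) with t = -3/2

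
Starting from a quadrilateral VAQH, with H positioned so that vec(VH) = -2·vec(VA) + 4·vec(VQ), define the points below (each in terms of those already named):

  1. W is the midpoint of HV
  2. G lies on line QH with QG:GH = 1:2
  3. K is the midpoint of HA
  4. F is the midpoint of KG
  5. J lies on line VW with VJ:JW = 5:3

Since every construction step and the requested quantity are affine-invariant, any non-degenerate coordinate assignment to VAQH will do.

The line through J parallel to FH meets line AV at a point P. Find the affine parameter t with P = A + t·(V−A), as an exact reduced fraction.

Work in coordinates with V = (0, 0), A = (1, 0), Q = (0, 1), H = (-2, 4).
1. W is the midpoint of HV ⇒ W = (-1, 2)
2. G lies on line QH with QG:GH = 1:2 ⇒ G = (-2/3, 2)
3. K is the midpoint of HA ⇒ K = (-1/2, 2)
4. F is the midpoint of KG ⇒ F = (-7/12, 2)
5. J lies on line VW with VJ:JW = 5:3 ⇒ J = (-5/8, 5/4)
through J parallel to FH: direction (-17/12, 2); meets AV at P = (25/96, 0)
P = A + t·(V−A) with t = 71/96

t = 71/96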